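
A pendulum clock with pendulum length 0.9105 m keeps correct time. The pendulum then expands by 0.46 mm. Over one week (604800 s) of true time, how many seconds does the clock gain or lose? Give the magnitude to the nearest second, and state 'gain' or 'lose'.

lose 153 s

T ∝ √L, so T'/T = √(0.91096/0.9105) = 1.00025.
In 604800 s of true time the clock registers 604800/1.00025 = 604647.3 s, so it loses 153 s.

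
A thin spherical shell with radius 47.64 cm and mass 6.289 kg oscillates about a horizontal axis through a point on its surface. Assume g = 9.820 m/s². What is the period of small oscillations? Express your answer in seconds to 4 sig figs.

1.787 s

I_cm = (2/3)mr² = 0.95155 kg·m². The pivot is at distance d = 0.4764 m from the centre of mass.
By the parallel-axis theorem, I = I_cm + md² = 0.95155 + 1.4273 = 2.3789 kg·m².
T = 2π√(I/(mgd)) = 2π√(2.3789/(6.289 × 9.820 × 0.4764)) = 1.787 s.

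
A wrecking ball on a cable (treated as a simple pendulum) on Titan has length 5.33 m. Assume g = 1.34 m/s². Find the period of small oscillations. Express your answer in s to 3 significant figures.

12.5 s

T = 2π√(L/g) = 2π√(5.33/1.34) = 2π × 1.994 = 12.5 s.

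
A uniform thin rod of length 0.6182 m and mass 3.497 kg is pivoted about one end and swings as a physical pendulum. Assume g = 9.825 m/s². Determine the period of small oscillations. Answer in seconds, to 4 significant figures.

1.287 s

For a physical pendulum T = 2π√(I/(mgd)), with d = 0.30910 m from pivot to centre of mass.
I_cm = mL²/12 = 3.497 × 0.6182²/12 = 0.11137 kg·m²; I = I_cm + md² = 0.11137 + 3.497 × 0.30910² = 0.44548 kg·m².
T = 2π√(0.44548/(3.497 × 9.825 × 0.30910)) = 1.287 s.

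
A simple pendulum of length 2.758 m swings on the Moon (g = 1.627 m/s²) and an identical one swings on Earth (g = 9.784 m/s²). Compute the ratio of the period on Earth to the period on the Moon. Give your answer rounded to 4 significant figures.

0.4078

T ∝ 1/√g, so T₂/T₁ = √(g₁/g₂) = √(1.627/9.784) = 0.4078.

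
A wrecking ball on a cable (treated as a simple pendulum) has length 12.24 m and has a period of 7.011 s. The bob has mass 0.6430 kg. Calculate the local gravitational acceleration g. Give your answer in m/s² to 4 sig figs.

From T = 2π√(L/g), g = 4π²L/T² = 4π² × 12.24/7.0110² = 9.831 m/s².

9.831 m/s²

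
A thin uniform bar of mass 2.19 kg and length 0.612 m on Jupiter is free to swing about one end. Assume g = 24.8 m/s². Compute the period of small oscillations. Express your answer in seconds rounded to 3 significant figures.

For a physical pendulum T = 2π√(I/(mgd)), with d = 0.3060 m from pivot to centre of mass.
I_cm = mL²/12 = 2.19 × 0.612²/12 = 0.06835 kg·m²; I = I_cm + md² = 0.06835 + 2.19 × 0.3060² = 0.2734 kg·m².
T = 2π√(0.2734/(2.19 × 24.8 × 0.3060)) = 0.806 s.

0.806 s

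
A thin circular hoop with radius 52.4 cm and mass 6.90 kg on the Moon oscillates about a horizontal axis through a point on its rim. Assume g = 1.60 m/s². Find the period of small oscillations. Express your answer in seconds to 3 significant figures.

I_cm = mr² = 1.895 kg·m². The pivot is at distance d = 0.524 m from the centre of mass.
By the parallel-axis theorem, I = I_cm + md² = 1.895 + 1.895 = 3.789 kg·m².
T = 2π√(I/(mgd)) = 2π√(3.789/(6.90 × 1.60 × 0.524)) = 5.09 s.

5.09 s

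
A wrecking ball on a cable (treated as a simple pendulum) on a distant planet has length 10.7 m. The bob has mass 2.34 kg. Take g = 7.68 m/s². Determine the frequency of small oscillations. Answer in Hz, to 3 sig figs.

0.135 Hz

T = 2π√(L/g) = 2π√(10.7/7.68) = 7.416 s, so f = 1/T = 0.135 Hz.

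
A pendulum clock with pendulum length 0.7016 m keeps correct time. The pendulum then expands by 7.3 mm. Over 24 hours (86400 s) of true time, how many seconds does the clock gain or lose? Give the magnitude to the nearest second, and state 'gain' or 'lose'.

lose 446 s

T ∝ √L, so T'/T = √(0.70890/0.7016) = 1.00519.
In 86400 s of true time the clock registers 86400/1.00519 = 85954.0 s, so it loses 446 s.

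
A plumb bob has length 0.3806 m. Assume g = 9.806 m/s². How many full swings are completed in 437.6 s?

353

T = 2π√(L/g) = 2π√(0.3806/9.806) = 1.2379 s.
Number of complete oscillations = ⌊437.6/1.2379⌋ = ⌊353.52⌋ = 353.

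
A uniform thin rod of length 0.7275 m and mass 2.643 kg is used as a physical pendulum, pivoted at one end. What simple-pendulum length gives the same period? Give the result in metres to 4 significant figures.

0.4850 m

The equivalent simple-pendulum length is L_eq = I/(md), where I is about the pivot and d = 0.36375 m.
I_cm = (1/12)mL² = 0.11657 kg·m², so I = I_cm + md² = 0.11657 + 0.34971 = 0.46627 kg·m².
L_eq = 0.46627/(2.643 × 0.36375) = 0.4850 m.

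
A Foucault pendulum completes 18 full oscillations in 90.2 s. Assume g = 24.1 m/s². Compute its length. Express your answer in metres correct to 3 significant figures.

15.3 m

T = 90.2/18 = 5.011 s.
From T = 2π√(L/g), L = gT²/(4π²) = 24.1 × 5.011²/(4π²) = 15.3 m.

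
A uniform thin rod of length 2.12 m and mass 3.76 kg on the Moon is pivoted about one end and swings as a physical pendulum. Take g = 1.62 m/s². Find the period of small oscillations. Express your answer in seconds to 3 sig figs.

For a physical pendulum T = 2π√(I/(mgd)), with d = 1.060 m from pivot to centre of mass.
I_cm = mL²/12 = 3.76 × 2.12²/12 = 1.408 kg·m²; I = I_cm + md² = 1.408 + 3.76 × 1.060² = 5.633 kg·m².
T = 2π√(5.633/(3.76 × 1.62 × 1.060)) = 5.87 s.

5.87 s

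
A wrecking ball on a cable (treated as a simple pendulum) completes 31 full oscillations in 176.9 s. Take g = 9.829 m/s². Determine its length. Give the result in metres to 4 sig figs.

T = 176.9/31 = 5.7065 s.
From T = 2π√(L/g), L = gT²/(4π²) = 9.829 × 5.7065²/(4π²) = 8.107 m.

8.107 m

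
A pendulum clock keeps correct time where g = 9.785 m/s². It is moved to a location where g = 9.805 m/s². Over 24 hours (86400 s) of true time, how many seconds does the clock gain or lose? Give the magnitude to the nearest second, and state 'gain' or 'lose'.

The clock's period scales as T ∝ 1/√g, so T'/T = √(9.785/9.805) = 0.998980.
In 86400 s of true time the clock registers 86400/0.998980 = 86488.3 s, so it gains 88 s.

gain 88 s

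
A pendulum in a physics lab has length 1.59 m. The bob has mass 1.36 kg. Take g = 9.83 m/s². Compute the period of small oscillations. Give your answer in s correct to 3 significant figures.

2.53 s

T = 2π√(L/g) = 2π√(1.59/9.83) = 2π × 0.4022 = 2.53 s.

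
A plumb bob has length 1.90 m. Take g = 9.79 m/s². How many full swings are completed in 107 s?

38

T = 2π√(L/g) = 2π√(1.90/9.79) = 2.768 s.
Number of complete oscillations = ⌊107/2.768⌋ = ⌊38.66⌋ = 38.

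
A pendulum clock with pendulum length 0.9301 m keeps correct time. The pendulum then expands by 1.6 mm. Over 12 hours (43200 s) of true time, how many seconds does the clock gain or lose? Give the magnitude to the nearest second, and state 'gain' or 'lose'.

lose 37 s

T ∝ √L, so T'/T = √(0.93170/0.9301) = 1.00086.
In 43200 s of true time the clock registers 43200/1.00086 = 43162.9 s, so it loses 37 s.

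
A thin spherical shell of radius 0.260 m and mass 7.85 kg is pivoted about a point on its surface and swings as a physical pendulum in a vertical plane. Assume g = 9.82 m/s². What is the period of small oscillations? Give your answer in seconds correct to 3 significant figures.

1.32 s

I_cm = (2/3)mr² = 0.3538 kg·m². The pivot is at distance d = 0.260 m from the centre of mass.
By the parallel-axis theorem, I = I_cm + md² = 0.3538 + 0.5307 = 0.8844 kg·m².
T = 2π√(I/(mgd)) = 2π√(0.8844/(7.85 × 9.82 × 0.260)) = 1.32 s.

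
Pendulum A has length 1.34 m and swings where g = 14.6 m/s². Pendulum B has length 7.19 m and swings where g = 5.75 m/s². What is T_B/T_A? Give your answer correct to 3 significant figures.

T = 2π√(L/g), so T_B/T_A = √((L_B/g_B)/(L_A/g_A)) = √((7.19/5.75)/(1.34/14.6)) = 3.69.

3.69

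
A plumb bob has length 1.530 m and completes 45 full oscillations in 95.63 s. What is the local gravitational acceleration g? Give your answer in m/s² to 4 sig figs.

13.37 m/s²

T = 95.63/45 = 2.1251 s.
From T = 2π√(L/g), g = 4π²L/T² = 4π² × 1.530/2.1251² = 13.37 m/s².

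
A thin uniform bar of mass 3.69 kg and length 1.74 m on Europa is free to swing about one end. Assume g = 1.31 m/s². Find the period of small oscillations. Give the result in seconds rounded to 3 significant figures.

For a physical pendulum T = 2π√(I/(mgd)), with d = 0.8700 m from pivot to centre of mass.
I_cm = mL²/12 = 3.69 × 1.74²/12 = 0.9310 kg·m²; I = I_cm + md² = 0.9310 + 3.69 × 0.8700² = 3.724 kg·m².
T = 2π√(3.724/(3.69 × 1.31 × 0.8700)) = 5.91 s.

5.91 s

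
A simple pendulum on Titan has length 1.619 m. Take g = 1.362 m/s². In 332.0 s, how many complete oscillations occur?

T = 2π√(L/g) = 2π√(1.619/1.362) = 6.8504 s.
Number of complete oscillations = ⌊332.0/6.8504⌋ = ⌊48.464⌋ = 48.

48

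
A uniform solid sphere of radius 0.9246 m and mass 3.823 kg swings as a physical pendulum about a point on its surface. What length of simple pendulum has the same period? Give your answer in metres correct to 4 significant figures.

1.294 m

The equivalent simple-pendulum length is L_eq = I/(md), where I is about the pivot and d = 0.92460 m.
I_cm = (2/5)mR² = 1.3073 kg·m², so I = I_cm + md² = 1.3073 + 3.2682 = 4.5755 kg·m².
L_eq = 4.5755/(3.823 × 0.92460) = 1.294 m.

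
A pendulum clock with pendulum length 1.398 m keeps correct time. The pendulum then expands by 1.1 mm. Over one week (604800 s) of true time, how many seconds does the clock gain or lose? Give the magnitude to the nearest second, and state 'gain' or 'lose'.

lose 238 s

T ∝ √L, so T'/T = √(1.39910/1.398) = 1.00039.
In 604800 s of true time the clock registers 604800/1.00039 = 604562.2 s, so it loses 238 s.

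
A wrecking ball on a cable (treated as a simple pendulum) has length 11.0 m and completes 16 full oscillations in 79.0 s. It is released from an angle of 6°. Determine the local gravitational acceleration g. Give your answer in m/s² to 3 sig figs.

T = 79.0/16 = 4.938 s.
From T = 2π√(L/g), g = 4π²L/T² = 4π² × 11.0/4.938² = 17.8 m/s².

17.8 m/s²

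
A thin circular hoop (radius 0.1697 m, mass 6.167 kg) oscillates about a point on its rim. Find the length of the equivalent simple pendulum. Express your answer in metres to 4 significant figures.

The equivalent simple-pendulum length is L_eq = I/(md), where I is about the pivot and d = 0.16970 m.
I_cm = mR² = 0.17760 kg·m², so I = I_cm + md² = 0.17760 + 0.17760 = 0.35520 kg·m².
L_eq = 0.35520/(6.167 × 0.16970) = 0.3394 m.

0.3394 m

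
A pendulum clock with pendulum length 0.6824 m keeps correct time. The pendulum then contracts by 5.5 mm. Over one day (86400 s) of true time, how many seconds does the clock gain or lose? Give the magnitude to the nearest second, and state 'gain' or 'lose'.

gain 350 s

T ∝ √L, so T'/T = √(0.67690/0.6824) = 0.995962.
In 86400 s of true time the clock registers 86400/0.995962 = 86750.3 s, so it gains 350 s.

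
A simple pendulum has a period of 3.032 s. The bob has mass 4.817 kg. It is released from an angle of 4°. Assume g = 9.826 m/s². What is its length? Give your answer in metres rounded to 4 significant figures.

2.288 m

From T = 2π√(L/g), L = gT²/(4π²) = 9.826 × 3.0320²/(4π²) = 2.288 m.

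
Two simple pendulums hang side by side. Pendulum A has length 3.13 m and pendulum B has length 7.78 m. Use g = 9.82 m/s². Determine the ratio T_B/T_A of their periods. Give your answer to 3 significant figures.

1.58

T ∝ √L, so T_B/T_A = √(L_B/L_A) = √(7.78/3.13) = 1.58.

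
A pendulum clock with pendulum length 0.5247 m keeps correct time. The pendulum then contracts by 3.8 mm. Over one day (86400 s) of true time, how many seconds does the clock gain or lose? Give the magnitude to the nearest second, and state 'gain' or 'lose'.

T ∝ √L, so T'/T = √(0.52090/0.5247) = 0.996372.
In 86400 s of true time the clock registers 86400/0.996372 = 86714.6 s, so it gains 315 s.

gain 315 s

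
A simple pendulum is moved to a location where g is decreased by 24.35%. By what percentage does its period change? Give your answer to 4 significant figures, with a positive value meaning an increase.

14.97%

T ∝ 1/√g, so T'/T = 1/√(0.75650) = 1.1497.
Percentage change in T = (1.1497 − 1) × 100% = 14.97%.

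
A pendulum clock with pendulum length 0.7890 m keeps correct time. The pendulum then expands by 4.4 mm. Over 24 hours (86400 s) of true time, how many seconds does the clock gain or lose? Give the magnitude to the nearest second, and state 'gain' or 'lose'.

lose 240 s

T ∝ √L, so T'/T = √(0.79340/0.7890) = 1.00278.
In 86400 s of true time the clock registers 86400/1.00278 = 86160.1 s, so it loses 240 s.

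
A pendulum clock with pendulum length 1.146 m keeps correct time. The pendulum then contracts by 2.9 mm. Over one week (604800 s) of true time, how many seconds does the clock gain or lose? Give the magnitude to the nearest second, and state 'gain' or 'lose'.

gain 767 s

T ∝ √L, so T'/T = √(1.14310/1.146) = 0.998734.
In 604800 s of true time the clock registers 604800/0.998734 = 605566.7 s, so it gains 767 s.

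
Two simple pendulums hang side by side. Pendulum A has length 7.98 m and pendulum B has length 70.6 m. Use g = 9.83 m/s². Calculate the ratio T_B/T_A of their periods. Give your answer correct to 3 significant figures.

2.97

T ∝ √L, so T_B/T_A = √(L_B/L_A) = √(70.6/7.98) = 2.97.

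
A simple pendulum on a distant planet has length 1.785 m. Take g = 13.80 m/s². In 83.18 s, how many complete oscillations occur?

36

T = 2π√(L/g) = 2π√(1.785/13.80) = 2.2597 s.
Number of complete oscillations = ⌊83.18/2.2597⌋ = ⌊36.809⌋ = 36.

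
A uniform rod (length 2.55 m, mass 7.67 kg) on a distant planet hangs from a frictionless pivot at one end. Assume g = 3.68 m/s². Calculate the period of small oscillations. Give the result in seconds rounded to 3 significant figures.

For a physical pendulum T = 2π√(I/(mgd)), with d = 1.275 m from pivot to centre of mass.
I_cm = mL²/12 = 7.67 × 2.55²/12 = 4.156 kg·m²; I = I_cm + md² = 4.156 + 7.67 × 1.275² = 16.62 kg·m².
T = 2π√(16.62/(7.67 × 3.68 × 1.275)) = 4.27 s.

4.27 s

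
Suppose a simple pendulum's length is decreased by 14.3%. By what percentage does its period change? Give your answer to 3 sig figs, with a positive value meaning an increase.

-7.43%

T ∝ √L, so T'/T = √(0.8570) = 0.9257.
Percentage change in T = (0.9257 − 1) × 100% = -7.43%.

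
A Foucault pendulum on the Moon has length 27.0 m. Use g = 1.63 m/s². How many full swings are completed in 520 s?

T = 2π√(L/g) = 2π√(27.0/1.63) = 25.57 s.
Number of complete oscillations = ⌊520/25.57⌋ = ⌊20.33⌋ = 20.

20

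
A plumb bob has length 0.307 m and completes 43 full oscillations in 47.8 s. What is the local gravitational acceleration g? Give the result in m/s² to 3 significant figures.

T = 47.8/43 = 1.112 s.
From T = 2π√(L/g), g = 4π²L/T² = 4π² × 0.307/1.112² = 9.81 m/s².

9.81 m/s²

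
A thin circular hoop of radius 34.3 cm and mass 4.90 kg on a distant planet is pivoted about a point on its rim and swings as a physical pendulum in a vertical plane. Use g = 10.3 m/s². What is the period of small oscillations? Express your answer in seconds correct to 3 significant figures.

1.62 s

I_cm = mr² = 0.5765 kg·m². The pivot is at distance d = 0.343 m from the centre of mass.
By the parallel-axis theorem, I = I_cm + md² = 0.5765 + 0.5765 = 1.153 kg·m².
T = 2π√(I/(mgd)) = 2π√(1.153/(4.90 × 10.3 × 0.343)) = 1.62 s.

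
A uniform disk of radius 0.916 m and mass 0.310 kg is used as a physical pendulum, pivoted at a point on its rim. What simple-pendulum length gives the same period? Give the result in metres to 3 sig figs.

1.37 m

The equivalent simple-pendulum length is L_eq = I/(md), where I is about the pivot and d = 0.9160 m.
I_cm = ½mR² = 0.1301 kg·m², so I = I_cm + md² = 0.1301 + 0.2601 = 0.3902 kg·m².
L_eq = 0.3902/(0.310 × 0.9160) = 1.37 m.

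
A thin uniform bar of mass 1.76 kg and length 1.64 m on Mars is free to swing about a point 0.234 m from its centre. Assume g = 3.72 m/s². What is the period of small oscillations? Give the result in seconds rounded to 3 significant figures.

For a physical pendulum T = 2π√(I/(mgd)), with d = 0.2340 m from pivot to centre of mass.
I_cm = mL²/12 = 1.76 × 1.64²/12 = 0.3945 kg·m²; I = I_cm + md² = 0.3945 + 1.76 × 0.2340² = 0.4908 kg·m².
T = 2π√(0.4908/(1.76 × 3.72 × 0.2340)) = 3.56 s.

3.56 s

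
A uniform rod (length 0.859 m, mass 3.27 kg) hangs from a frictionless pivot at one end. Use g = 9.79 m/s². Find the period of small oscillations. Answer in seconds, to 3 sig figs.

1.52 s

For a physical pendulum T = 2π√(I/(mgd)), with d = 0.4295 m from pivot to centre of mass.
I_cm = mL²/12 = 3.27 × 0.859²/12 = 0.2011 kg·m²; I = I_cm + md² = 0.2011 + 3.27 × 0.4295² = 0.8043 kg·m².
T = 2π√(0.8043/(3.27 × 9.79 × 0.4295)) = 1.52 s.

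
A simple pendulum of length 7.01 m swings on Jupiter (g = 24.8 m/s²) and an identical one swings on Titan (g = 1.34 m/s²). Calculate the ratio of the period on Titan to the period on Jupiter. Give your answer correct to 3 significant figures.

4.30

T ∝ 1/√g, so T₂/T₁ = √(g₁/g₂) = √(24.8/1.34) = 4.30.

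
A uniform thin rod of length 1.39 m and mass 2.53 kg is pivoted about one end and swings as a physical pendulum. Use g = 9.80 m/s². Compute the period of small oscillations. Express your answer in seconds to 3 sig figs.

1.93 s

For a physical pendulum T = 2π√(I/(mgd)), with d = 0.6950 m from pivot to centre of mass.
I_cm = mL²/12 = 2.53 × 1.39²/12 = 0.4074 kg·m²; I = I_cm + md² = 0.4074 + 2.53 × 0.6950² = 1.629 kg·m².
T = 2π√(1.629/(2.53 × 9.80 × 0.6950)) = 1.93 s.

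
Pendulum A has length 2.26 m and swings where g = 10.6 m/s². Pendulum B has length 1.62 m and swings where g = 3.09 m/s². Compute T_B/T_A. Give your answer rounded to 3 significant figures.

1.57

T = 2π√(L/g), so T_B/T_A = √((L_B/g_B)/(L_A/g_A)) = √((1.62/3.09)/(2.26/10.6)) = 1.57.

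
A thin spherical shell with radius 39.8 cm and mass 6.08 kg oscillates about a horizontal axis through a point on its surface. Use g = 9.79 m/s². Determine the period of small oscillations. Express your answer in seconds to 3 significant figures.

1.64 s

I_cm = (2/3)mr² = 0.6421 kg·m². The pivot is at distance d = 0.398 m from the centre of mass.
By the parallel-axis theorem, I = I_cm + md² = 0.6421 + 0.9631 = 1.605 kg·m².
T = 2π√(I/(mgd)) = 2π√(1.605/(6.08 × 9.79 × 0.398)) = 1.64 s.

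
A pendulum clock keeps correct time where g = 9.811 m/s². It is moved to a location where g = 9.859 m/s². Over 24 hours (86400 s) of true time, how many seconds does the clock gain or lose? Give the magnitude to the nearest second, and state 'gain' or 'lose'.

The clock's period scales as T ∝ 1/√g, so T'/T = √(9.811/9.859) = 0.997563.
In 86400 s of true time the clock registers 86400/0.997563 = 86611.1 s, so it gains 211 s.

gain 211 s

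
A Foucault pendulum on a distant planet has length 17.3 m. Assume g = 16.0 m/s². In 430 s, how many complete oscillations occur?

T = 2π√(L/g) = 2π√(17.3/16.0) = 6.533 s.
Number of complete oscillations = ⌊430/6.533⌋ = ⌊65.82⌋ = 65.

65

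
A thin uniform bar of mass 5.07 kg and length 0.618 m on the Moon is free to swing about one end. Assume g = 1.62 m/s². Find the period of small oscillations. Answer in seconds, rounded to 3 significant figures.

3.17 s

For a physical pendulum T = 2π√(I/(mgd)), with d = 0.3090 m from pivot to centre of mass.
I_cm = mL²/12 = 5.07 × 0.618²/12 = 0.1614 kg·m²; I = I_cm + md² = 0.1614 + 5.07 × 0.3090² = 0.6455 kg·m².
T = 2π√(0.6455/(5.07 × 1.62 × 0.3090)) = 3.17 s.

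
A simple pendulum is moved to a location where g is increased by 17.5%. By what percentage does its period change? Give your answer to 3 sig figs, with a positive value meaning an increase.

T ∝ 1/√g, so T'/T = 1/√(1.175) = 0.9225.
Percentage change in T = (0.9225 − 1) × 100% = -7.75%.

-7.75%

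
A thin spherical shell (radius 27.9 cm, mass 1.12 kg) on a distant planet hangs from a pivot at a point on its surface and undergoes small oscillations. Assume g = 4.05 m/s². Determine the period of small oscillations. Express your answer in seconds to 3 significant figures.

2.13 s

I_cm = (2/3)mr² = 0.05812 kg·m². The pivot is at distance d = 0.279 m from the centre of mass.
By the parallel-axis theorem, I = I_cm + md² = 0.05812 + 0.08718 = 0.1453 kg·m².
T = 2π√(I/(mgd)) = 2π√(0.1453/(1.12 × 4.05 × 0.279)) = 2.13 s.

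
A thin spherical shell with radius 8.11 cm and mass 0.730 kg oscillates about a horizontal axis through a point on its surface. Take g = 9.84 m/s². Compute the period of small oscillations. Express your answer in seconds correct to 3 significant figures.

0.736 s

I_cm = (2/3)mr² = 0.003201 kg·m². The pivot is at distance d = 0.0811 m from the centre of mass.
By the parallel-axis theorem, I = I_cm + md² = 0.003201 + 0.004801 = 0.008002 kg·m².
T = 2π√(I/(mgd)) = 2π√(0.008002/(0.730 × 9.84 × 0.0811)) = 0.736 s.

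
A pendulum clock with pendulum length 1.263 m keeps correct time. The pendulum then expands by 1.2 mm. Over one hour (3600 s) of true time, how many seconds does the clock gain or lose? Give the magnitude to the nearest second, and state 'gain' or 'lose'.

T ∝ √L, so T'/T = √(1.26420/1.263) = 1.00047.
In 3600 s of true time the clock registers 3600/1.00047 = 3598.3 s, so it loses 2 s.

lose 2 s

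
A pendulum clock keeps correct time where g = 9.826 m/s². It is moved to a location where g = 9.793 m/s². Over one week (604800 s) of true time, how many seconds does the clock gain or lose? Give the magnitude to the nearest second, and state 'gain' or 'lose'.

The clock's period scales as T ∝ 1/√g, so T'/T = √(9.826/9.793) = 1.00168.
In 604800 s of true time the clock registers 604800/1.00168 = 603783.6 s, so it loses 1016 s.

lose 1016 s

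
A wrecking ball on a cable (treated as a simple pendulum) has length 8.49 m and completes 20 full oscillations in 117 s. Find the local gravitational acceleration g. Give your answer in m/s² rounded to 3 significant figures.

T = 117/20 = 5.850 s.
From T = 2π√(L/g), g = 4π²L/T² = 4π² × 8.49/5.850² = 9.79 m/s².

9.79 m/s²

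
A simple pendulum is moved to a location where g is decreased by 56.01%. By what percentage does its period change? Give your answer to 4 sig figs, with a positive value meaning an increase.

50.77%

T ∝ 1/√g, so T'/T = 1/√(0.43990) = 1.5077.
Percentage change in T = (1.5077 − 1) × 100% = 50.77%.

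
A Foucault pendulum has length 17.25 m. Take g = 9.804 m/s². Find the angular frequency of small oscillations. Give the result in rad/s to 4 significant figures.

ω = √(g/L) = √(9.804/17.25) = 0.7539 rad/s.

0.7539 rad/s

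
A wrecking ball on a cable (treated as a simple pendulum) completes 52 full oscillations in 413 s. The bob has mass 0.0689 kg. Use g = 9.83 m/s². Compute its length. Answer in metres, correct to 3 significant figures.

15.7 m

T = 413/52 = 7.942 s.
From T = 2π√(L/g), L = gT²/(4π²) = 9.83 × 7.942²/(4π²) = 15.7 m.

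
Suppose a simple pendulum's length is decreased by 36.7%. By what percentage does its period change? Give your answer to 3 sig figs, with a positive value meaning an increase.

T ∝ √L, so T'/T = √(0.6330) = 0.7956.
Percentage change in T = (0.7956 − 1) × 100% = -20.4%.

-20.4%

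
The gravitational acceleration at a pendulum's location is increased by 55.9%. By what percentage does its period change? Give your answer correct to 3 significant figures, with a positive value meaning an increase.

T ∝ 1/√g, so T'/T = 1/√(1.559) = 0.8009.
Percentage change in T = (0.8009 − 1) × 100% = -19.9%.

-19.9%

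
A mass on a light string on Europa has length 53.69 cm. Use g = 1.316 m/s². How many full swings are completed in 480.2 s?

119

T = 2π√(L/g) = 2π√(0.5369/1.316) = 4.0133 s.
Number of complete oscillations = ⌊480.2/4.0133⌋ = ⌊119.65⌋ = 119.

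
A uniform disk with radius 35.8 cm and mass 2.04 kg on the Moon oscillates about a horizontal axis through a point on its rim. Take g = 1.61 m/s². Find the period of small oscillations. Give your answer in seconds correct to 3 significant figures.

3.63 s

I_cm = ½mr² = 0.1307 kg·m². The pivot is at distance d = 0.358 m from the centre of mass.
By the parallel-axis theorem, I = I_cm + md² = 0.1307 + 0.2615 = 0.3922 kg·m².
T = 2π√(I/(mgd)) = 2π√(0.3922/(2.04 × 1.61 × 0.358)) = 3.63 s.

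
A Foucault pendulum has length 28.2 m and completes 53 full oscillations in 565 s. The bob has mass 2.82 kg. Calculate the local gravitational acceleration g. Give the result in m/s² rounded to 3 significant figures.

T = 565/53 = 10.66 s.
From T = 2π√(L/g), g = 4π²L/T² = 4π² × 28.2/10.66² = 9.80 m/s².

9.80 m/s²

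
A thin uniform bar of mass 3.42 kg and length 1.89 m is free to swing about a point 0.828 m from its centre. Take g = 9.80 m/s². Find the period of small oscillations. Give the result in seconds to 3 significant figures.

For a physical pendulum T = 2π√(I/(mgd)), with d = 0.8280 m from pivot to centre of mass.
I_cm = mL²/12 = 3.42 × 1.89²/12 = 1.018 kg·m²; I = I_cm + md² = 1.018 + 3.42 × 0.8280² = 3.363 kg·m².
T = 2π√(3.363/(3.42 × 9.80 × 0.8280)) = 2.19 s.

2.19 s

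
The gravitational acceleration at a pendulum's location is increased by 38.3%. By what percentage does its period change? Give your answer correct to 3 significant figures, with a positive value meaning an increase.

T ∝ 1/√g, so T'/T = 1/√(1.383) = 0.8503.
Percentage change in T = (0.8503 − 1) × 100% = -15.0%.

-15.0%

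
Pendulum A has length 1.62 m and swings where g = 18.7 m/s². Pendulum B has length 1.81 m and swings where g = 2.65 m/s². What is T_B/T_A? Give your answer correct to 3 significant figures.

T = 2π√(L/g), so T_B/T_A = √((L_B/g_B)/(L_A/g_A)) = √((1.81/2.65)/(1.62/18.7)) = 2.81.

2.81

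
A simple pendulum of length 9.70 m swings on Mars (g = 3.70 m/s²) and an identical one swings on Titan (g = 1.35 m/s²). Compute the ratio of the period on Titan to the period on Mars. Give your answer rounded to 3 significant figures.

T ∝ 1/√g, so T₂/T₁ = √(g₁/g₂) = √(3.70/1.35) = 1.66.

1.66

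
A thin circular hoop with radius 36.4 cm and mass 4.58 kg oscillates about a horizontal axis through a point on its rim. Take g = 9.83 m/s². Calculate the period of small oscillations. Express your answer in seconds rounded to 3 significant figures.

1.71 s

I_cm = mr² = 0.6068 kg·m². The pivot is at distance d = 0.364 m from the centre of mass.
By the parallel-axis theorem, I = I_cm + md² = 0.6068 + 0.6068 = 1.214 kg·m².
T = 2π√(I/(mgd)) = 2π√(1.214/(4.58 × 9.83 × 0.364)) = 1.71 s.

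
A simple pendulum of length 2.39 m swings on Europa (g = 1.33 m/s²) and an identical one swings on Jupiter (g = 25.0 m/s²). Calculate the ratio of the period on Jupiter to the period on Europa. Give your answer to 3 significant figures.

T ∝ 1/√g, so T₂/T₁ = √(g₁/g₂) = √(1.33/25.0) = 0.231.

0.231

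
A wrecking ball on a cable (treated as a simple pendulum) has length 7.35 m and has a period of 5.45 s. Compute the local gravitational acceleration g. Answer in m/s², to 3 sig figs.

9.77 m/s²

From T = 2π√(L/g), g = 4π²L/T² = 4π² × 7.35/5.450² = 9.77 m/s².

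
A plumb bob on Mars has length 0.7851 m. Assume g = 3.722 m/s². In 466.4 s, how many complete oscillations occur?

T = 2π√(L/g) = 2π√(0.7851/3.722) = 2.8857 s.
Number of complete oscillations = ⌊466.4/2.8857⌋ = ⌊161.62⌋ = 161.

161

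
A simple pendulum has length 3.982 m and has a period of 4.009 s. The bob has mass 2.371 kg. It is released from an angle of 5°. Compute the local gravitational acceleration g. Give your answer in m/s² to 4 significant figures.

9.781 m/s²

From T = 2π√(L/g), g = 4π²L/T² = 4π² × 3.982/4.0090² = 9.781 m/s².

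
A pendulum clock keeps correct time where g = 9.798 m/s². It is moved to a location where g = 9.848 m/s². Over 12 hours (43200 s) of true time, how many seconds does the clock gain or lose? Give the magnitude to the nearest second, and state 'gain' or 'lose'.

gain 110 s

The clock's period scales as T ∝ 1/√g, so T'/T = √(9.798/9.848) = 0.997458.
In 43200 s of true time the clock registers 43200/0.997458 = 43310.1 s, so it gains 110 s.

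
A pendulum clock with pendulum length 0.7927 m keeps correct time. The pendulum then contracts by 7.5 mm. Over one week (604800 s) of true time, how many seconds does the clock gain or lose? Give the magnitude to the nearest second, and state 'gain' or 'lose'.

T ∝ √L, so T'/T = √(0.78520/0.7927) = 0.995258.
In 604800 s of true time the clock registers 604800/0.995258 = 607681.6 s, so it gains 2882 s.

gain 2882 s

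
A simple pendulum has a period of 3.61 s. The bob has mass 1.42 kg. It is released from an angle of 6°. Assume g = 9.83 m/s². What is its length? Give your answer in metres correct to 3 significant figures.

From T = 2π√(L/g), L = gT²/(4π²) = 9.83 × 3.610²/(4π²) = 3.24 m.

3.24 m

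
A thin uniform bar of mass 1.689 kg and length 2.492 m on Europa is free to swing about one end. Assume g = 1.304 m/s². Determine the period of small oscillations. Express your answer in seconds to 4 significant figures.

For a physical pendulum T = 2π√(I/(mgd)), with d = 1.2460 m from pivot to centre of mass.
I_cm = mL²/12 = 1.689 × 2.492²/12 = 0.87407 kg·m²; I = I_cm + md² = 0.87407 + 1.689 × 1.2460² = 3.4963 kg·m².
T = 2π√(3.4963/(1.689 × 1.304 × 1.2460)) = 7.092 s.

7.092 s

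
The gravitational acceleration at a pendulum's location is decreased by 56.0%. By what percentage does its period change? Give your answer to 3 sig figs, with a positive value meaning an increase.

T ∝ 1/√g, so T'/T = 1/√(0.4400) = 1.508.
Percentage change in T = (1.508 − 1) × 100% = 50.8%.

50.8%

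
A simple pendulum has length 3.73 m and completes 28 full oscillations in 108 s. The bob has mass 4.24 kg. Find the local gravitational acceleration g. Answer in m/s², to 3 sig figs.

T = 108/28 = 3.857 s.
From T = 2π√(L/g), g = 4π²L/T² = 4π² × 3.73/3.857² = 9.90 m/s².

9.90 m/s²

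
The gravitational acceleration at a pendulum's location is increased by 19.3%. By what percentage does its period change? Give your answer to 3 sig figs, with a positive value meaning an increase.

T ∝ 1/√g, so T'/T = 1/√(1.193) = 0.9155.
Percentage change in T = (0.9155 − 1) × 100% = -8.45%.

-8.45%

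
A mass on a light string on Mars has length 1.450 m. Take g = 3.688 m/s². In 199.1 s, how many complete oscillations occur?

T = 2π√(L/g) = 2π√(1.450/3.688) = 3.9397 s.
Number of complete oscillations = ⌊199.1/3.9397⌋ = ⌊50.536⌋ = 50.

50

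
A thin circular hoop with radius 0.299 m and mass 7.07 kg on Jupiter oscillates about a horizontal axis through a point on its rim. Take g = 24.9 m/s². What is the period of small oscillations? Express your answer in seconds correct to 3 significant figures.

I_cm = mr² = 0.6321 kg·m². The pivot is at distance d = 0.299 m from the centre of mass.
By the parallel-axis theorem, I = I_cm + md² = 0.6321 + 0.6321 = 1.264 kg·m².
T = 2π√(I/(mgd)) = 2π√(1.264/(7.07 × 24.9 × 0.299)) = 0.974 s.

0.974 s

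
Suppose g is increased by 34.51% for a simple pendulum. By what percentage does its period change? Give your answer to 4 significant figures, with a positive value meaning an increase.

T ∝ 1/√g, so T'/T = 1/√(1.3451) = 0.86223.
Percentage change in T = (0.86223 − 1) × 100% = -13.78%.

-13.78%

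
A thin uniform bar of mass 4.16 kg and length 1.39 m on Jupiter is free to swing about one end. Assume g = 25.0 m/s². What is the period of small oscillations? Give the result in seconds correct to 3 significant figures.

For a physical pendulum T = 2π√(I/(mgd)), with d = 0.6950 m from pivot to centre of mass.
I_cm = mL²/12 = 4.16 × 1.39²/12 = 0.6698 kg·m²; I = I_cm + md² = 0.6698 + 4.16 × 0.6950² = 2.679 kg·m².
T = 2π√(2.679/(4.16 × 25.0 × 0.6950)) = 1.21 s.

1.21 s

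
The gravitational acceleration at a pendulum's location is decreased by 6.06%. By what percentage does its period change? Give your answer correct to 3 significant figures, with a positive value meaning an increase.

3.18%

T ∝ 1/√g, so T'/T = 1/√(0.9394) = 1.032.
Percentage change in T = (1.032 − 1) × 100% = 3.18%.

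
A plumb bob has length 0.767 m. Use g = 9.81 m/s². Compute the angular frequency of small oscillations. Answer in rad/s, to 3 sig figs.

3.58 rad/s

ω = √(g/L) = √(9.81/0.767) = 3.58 rad/s.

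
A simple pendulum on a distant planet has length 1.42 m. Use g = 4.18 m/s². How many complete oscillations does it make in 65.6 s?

17

T = 2π√(L/g) = 2π√(1.42/4.18) = 3.662 s.
Number of complete oscillations = ⌊65.6/3.662⌋ = ⌊17.91⌋ = 17.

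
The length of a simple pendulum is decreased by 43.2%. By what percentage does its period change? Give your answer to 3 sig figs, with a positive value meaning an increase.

-24.6%

T ∝ √L, so T'/T = √(0.5680) = 0.7537.
Percentage change in T = (0.7537 − 1) × 100% = -24.6%.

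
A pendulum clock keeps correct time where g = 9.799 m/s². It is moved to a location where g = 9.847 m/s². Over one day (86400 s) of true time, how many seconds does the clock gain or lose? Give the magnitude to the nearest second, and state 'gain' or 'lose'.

gain 211 s

The clock's period scales as T ∝ 1/√g, so T'/T = √(9.799/9.847) = 0.997560.
In 86400 s of true time the clock registers 86400/0.997560 = 86611.4 s, so it gains 211 s.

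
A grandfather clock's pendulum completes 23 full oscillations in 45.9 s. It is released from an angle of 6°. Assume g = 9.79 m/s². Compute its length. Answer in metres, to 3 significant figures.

0.988 m

T = 45.9/23 = 1.996 s.
From T = 2π√(L/g), L = gT²/(4π²) = 9.79 × 1.996²/(4π²) = 0.988 m.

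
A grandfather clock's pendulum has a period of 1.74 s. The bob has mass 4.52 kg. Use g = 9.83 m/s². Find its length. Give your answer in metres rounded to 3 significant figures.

From T = 2π√(L/g), L = gT²/(4π²) = 9.83 × 1.740²/(4π²) = 0.754 m.

0.754 m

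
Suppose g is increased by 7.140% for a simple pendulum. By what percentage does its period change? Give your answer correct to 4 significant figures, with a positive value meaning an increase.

-3.390%

T ∝ 1/√g, so T'/T = 1/√(1.0714) = 0.96610.
Percentage change in T = (0.96610 − 1) × 100% = -3.390%.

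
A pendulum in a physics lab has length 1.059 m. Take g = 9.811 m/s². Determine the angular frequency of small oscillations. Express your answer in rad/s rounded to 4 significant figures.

3.044 rad/s

ω = √(g/L) = √(9.811/1.059) = 3.044 rad/s.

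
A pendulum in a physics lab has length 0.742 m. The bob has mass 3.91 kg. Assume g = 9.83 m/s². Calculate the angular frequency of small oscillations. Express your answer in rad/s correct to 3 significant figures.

3.64 rad/s

ω = √(g/L) = √(9.83/0.742) = 3.64 rad/s.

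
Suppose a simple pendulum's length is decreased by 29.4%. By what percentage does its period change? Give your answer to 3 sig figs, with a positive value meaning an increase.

T ∝ √L, so T'/T = √(0.7060) = 0.8402.
Percentage change in T = (0.8402 − 1) × 100% = -16.0%.

-16.0%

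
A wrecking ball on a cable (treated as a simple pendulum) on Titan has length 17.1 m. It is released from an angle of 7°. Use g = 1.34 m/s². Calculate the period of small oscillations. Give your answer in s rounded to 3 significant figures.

22.4 s

T = 2π√(L/g) = 2π√(17.1/1.34) = 2π × 3.572 = 22.4 s.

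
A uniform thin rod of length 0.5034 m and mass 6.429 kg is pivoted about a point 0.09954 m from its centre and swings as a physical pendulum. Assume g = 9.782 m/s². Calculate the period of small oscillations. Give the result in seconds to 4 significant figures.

For a physical pendulum T = 2π√(I/(mgd)), with d = 0.099540 m from pivot to centre of mass.
I_cm = mL²/12 = 6.429 × 0.5034²/12 = 0.13577 kg·m²; I = I_cm + md² = 0.13577 + 6.429 × 0.099540² = 0.19947 kg·m².
T = 2π√(0.19947/(6.429 × 9.782 × 0.099540)) = 1.122 s.

1.122 s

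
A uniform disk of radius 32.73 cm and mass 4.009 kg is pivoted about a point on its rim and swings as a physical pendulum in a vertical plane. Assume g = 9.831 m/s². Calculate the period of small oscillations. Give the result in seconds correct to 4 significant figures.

I_cm = ½mr² = 0.21473 kg·m². The pivot is at distance d = 0.3273 m from the centre of mass.
By the parallel-axis theorem, I = I_cm + md² = 0.21473 + 0.42947 = 0.64420 kg·m².
T = 2π√(I/(mgd)) = 2π√(0.64420/(4.009 × 9.831 × 0.3273)) = 1.404 s.

1.404 s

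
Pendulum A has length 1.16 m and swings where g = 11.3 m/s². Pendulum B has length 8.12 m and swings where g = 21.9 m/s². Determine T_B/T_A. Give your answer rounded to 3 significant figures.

1.90

T = 2π√(L/g), so T_B/T_A = √((L_B/g_B)/(L_A/g_A)) = √((8.12/21.9)/(1.16/11.3)) = 1.90.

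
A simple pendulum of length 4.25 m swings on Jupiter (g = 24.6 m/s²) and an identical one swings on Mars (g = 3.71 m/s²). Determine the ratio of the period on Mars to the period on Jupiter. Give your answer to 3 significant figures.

T ∝ 1/√g, so T₂/T₁ = √(g₁/g₂) = √(24.6/3.71) = 2.58.

2.58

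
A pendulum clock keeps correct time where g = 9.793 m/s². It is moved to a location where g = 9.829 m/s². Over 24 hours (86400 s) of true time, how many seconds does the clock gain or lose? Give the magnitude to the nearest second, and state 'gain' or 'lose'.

gain 159 s

The clock's period scales as T ∝ 1/√g, so T'/T = √(9.793/9.829) = 0.998167.
In 86400 s of true time the clock registers 86400/0.998167 = 86558.7 s, so it gains 159 s.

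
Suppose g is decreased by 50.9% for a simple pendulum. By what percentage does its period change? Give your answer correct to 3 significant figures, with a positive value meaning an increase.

T ∝ 1/√g, so T'/T = 1/√(0.4910) = 1.427.
Percentage change in T = (1.427 − 1) × 100% = 42.7%.

42.7%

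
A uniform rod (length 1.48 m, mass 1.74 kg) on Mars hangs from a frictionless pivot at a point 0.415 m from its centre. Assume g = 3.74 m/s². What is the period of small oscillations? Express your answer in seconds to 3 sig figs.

3.00 s

For a physical pendulum T = 2π√(I/(mgd)), with d = 0.4150 m from pivot to centre of mass.
I_cm = mL²/12 = 1.74 × 1.48²/12 = 0.3176 kg·m²; I = I_cm + md² = 0.3176 + 1.74 × 0.4150² = 0.6173 kg·m².
T = 2π√(0.6173/(1.74 × 3.74 × 0.4150)) = 3.00 s.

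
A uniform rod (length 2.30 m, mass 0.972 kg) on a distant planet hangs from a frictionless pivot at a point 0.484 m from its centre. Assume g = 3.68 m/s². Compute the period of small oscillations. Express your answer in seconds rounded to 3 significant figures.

3.87 s

For a physical pendulum T = 2π√(I/(mgd)), with d = 0.4840 m from pivot to centre of mass.
I_cm = mL²/12 = 0.972 × 2.30²/12 = 0.4285 kg·m²; I = I_cm + md² = 0.4285 + 0.972 × 0.4840² = 0.6562 kg·m².
T = 2π√(0.6562/(0.972 × 3.68 × 0.4840)) = 3.87 s.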